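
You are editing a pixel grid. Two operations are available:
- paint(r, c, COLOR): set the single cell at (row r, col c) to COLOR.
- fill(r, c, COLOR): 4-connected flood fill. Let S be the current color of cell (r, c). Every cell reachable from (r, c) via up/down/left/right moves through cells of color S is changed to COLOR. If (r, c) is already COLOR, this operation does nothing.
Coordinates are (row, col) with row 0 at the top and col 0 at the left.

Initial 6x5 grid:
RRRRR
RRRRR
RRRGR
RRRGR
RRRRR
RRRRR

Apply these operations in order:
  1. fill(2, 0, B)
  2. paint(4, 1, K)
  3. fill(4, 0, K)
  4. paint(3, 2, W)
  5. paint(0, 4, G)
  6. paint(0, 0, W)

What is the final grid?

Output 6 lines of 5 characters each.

Answer: WKKKG
KKKKK
KKKGK
KKWGK
KKKKK
KKKKK

Derivation:
After op 1 fill(2,0,B) [28 cells changed]:
BBBBB
BBBBB
BBBGB
BBBGB
BBBBB
BBBBB
After op 2 paint(4,1,K):
BBBBB
BBBBB
BBBGB
BBBGB
BKBBB
BBBBB
After op 3 fill(4,0,K) [27 cells changed]:
KKKKK
KKKKK
KKKGK
KKKGK
KKKKK
KKKKK
After op 4 paint(3,2,W):
KKKKK
KKKKK
KKKGK
KKWGK
KKKKK
KKKKK
After op 5 paint(0,4,G):
KKKKG
KKKKK
KKKGK
KKWGK
KKKKK
KKKKK
After op 6 paint(0,0,W):
WKKKG
KKKKK
KKKGK
KKWGK
KKKKK
KKKKK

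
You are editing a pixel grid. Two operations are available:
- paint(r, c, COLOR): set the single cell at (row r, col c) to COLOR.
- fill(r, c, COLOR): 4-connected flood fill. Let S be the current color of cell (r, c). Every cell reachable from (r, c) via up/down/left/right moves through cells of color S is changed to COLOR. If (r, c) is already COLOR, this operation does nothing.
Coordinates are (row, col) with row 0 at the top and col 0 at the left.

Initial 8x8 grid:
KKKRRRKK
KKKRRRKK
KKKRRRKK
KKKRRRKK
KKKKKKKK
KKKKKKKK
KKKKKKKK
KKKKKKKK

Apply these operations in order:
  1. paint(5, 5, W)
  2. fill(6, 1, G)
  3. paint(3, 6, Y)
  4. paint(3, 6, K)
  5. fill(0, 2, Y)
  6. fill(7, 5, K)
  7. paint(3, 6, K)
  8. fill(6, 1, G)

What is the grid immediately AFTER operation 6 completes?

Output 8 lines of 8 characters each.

Answer: KKKRRRKK
KKKRRRKK
KKKRRRKK
KKKRRRKK
KKKKKKKK
KKKKKWKK
KKKKKKKK
KKKKKKKK

Derivation:
After op 1 paint(5,5,W):
KKKRRRKK
KKKRRRKK
KKKRRRKK
KKKRRRKK
KKKKKKKK
KKKKKWKK
KKKKKKKK
KKKKKKKK
After op 2 fill(6,1,G) [51 cells changed]:
GGGRRRGG
GGGRRRGG
GGGRRRGG
GGGRRRGG
GGGGGGGG
GGGGGWGG
GGGGGGGG
GGGGGGGG
After op 3 paint(3,6,Y):
GGGRRRGG
GGGRRRGG
GGGRRRGG
GGGRRRYG
GGGGGGGG
GGGGGWGG
GGGGGGGG
GGGGGGGG
After op 4 paint(3,6,K):
GGGRRRGG
GGGRRRGG
GGGRRRGG
GGGRRRKG
GGGGGGGG
GGGGGWGG
GGGGGGGG
GGGGGGGG
After op 5 fill(0,2,Y) [50 cells changed]:
YYYRRRYY
YYYRRRYY
YYYRRRYY
YYYRRRKY
YYYYYYYY
YYYYYWYY
YYYYYYYY
YYYYYYYY
After op 6 fill(7,5,K) [50 cells changed]:
KKKRRRKK
KKKRRRKK
KKKRRRKK
KKKRRRKK
KKKKKKKK
KKKKKWKK
KKKKKKKK
KKKKKKKK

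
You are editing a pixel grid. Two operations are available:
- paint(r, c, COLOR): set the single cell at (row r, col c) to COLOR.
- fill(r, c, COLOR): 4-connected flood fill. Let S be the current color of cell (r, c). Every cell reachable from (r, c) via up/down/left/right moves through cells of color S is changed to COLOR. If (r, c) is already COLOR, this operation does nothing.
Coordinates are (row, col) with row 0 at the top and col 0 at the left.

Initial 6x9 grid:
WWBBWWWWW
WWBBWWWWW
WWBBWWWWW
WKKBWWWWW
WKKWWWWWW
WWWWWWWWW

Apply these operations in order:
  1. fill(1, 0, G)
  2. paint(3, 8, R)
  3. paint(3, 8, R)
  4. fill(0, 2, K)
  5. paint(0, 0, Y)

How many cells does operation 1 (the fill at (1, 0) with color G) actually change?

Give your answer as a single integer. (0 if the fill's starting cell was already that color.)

After op 1 fill(1,0,G) [43 cells changed]:
GGBBGGGGG
GGBBGGGGG
GGBBGGGGG
GKKBGGGGG
GKKGGGGGG
GGGGGGGGG

Answer: 43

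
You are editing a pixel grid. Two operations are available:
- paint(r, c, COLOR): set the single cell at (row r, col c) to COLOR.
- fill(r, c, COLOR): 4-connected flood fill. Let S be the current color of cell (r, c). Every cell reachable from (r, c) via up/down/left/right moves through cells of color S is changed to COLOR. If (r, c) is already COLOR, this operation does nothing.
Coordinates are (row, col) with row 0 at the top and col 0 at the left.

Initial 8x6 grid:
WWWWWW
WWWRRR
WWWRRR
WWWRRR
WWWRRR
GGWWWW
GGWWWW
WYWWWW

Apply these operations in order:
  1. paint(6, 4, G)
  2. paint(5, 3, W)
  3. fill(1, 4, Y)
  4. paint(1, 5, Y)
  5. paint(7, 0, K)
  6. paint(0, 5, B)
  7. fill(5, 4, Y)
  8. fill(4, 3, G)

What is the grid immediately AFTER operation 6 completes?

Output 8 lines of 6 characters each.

Answer: WWWWWB
WWWYYY
WWWYYY
WWWYYY
WWWYYY
GGWWWW
GGWWGW
KYWWWW

Derivation:
After op 1 paint(6,4,G):
WWWWWW
WWWRRR
WWWRRR
WWWRRR
WWWRRR
GGWWWW
GGWWGW
WYWWWW
After op 2 paint(5,3,W):
WWWWWW
WWWRRR
WWWRRR
WWWRRR
WWWRRR
GGWWWW
GGWWGW
WYWWWW
After op 3 fill(1,4,Y) [12 cells changed]:
WWWWWW
WWWYYY
WWWYYY
WWWYYY
WWWYYY
GGWWWW
GGWWGW
WYWWWW
After op 4 paint(1,5,Y):
WWWWWW
WWWYYY
WWWYYY
WWWYYY
WWWYYY
GGWWWW
GGWWGW
WYWWWW
After op 5 paint(7,0,K):
WWWWWW
WWWYYY
WWWYYY
WWWYYY
WWWYYY
GGWWWW
GGWWGW
KYWWWW
After op 6 paint(0,5,B):
WWWWWB
WWWYYY
WWWYYY
WWWYYY
WWWYYY
GGWWWW
GGWWGW
KYWWWW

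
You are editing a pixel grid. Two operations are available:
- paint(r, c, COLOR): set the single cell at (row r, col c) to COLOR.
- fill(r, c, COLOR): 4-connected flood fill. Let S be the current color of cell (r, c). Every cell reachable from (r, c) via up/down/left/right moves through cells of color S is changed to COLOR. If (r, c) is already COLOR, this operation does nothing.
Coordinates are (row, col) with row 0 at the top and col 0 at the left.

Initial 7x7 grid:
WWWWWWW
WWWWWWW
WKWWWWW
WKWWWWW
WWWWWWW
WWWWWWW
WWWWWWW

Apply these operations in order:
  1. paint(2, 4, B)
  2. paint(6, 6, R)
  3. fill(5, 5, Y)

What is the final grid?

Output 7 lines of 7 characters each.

Answer: YYYYYYY
YYYYYYY
YKYYBYY
YKYYYYY
YYYYYYY
YYYYYYY
YYYYYYR

Derivation:
After op 1 paint(2,4,B):
WWWWWWW
WWWWWWW
WKWWBWW
WKWWWWW
WWWWWWW
WWWWWWW
WWWWWWW
After op 2 paint(6,6,R):
WWWWWWW
WWWWWWW
WKWWBWW
WKWWWWW
WWWWWWW
WWWWWWW
WWWWWWR
After op 3 fill(5,5,Y) [45 cells changed]:
YYYYYYY
YYYYYYY
YKYYBYY
YKYYYYY
YYYYYYY
YYYYYYY
YYYYYYR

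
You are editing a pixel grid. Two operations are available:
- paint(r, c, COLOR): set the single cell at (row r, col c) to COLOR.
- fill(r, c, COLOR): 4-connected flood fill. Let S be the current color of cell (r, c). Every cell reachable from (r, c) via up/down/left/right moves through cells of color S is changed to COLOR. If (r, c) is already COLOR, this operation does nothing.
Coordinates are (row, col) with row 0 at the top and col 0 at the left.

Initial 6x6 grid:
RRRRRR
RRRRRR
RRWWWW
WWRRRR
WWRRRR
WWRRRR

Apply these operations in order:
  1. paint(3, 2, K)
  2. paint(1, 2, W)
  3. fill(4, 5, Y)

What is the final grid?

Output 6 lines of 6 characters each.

Answer: RRRRRR
RRWRRR
RRWWWW
WWKYYY
WWYYYY
WWYYYY

Derivation:
After op 1 paint(3,2,K):
RRRRRR
RRRRRR
RRWWWW
WWKRRR
WWRRRR
WWRRRR
After op 2 paint(1,2,W):
RRRRRR
RRWRRR
RRWWWW
WWKRRR
WWRRRR
WWRRRR
After op 3 fill(4,5,Y) [11 cells changed]:
RRRRRR
RRWRRR
RRWWWW
WWKYYY
WWYYYY
WWYYYY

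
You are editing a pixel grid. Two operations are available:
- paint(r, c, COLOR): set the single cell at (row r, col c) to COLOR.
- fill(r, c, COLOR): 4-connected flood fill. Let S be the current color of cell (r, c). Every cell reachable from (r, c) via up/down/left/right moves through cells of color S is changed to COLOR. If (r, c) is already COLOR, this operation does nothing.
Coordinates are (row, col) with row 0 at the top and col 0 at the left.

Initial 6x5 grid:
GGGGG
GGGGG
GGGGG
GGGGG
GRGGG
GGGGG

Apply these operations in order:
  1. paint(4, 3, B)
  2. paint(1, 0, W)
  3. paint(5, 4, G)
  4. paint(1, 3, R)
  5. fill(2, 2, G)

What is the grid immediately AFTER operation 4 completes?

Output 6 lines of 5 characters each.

After op 1 paint(4,3,B):
GGGGG
GGGGG
GGGGG
GGGGG
GRGBG
GGGGG
After op 2 paint(1,0,W):
GGGGG
WGGGG
GGGGG
GGGGG
GRGBG
GGGGG
After op 3 paint(5,4,G):
GGGGG
WGGGG
GGGGG
GGGGG
GRGBG
GGGGG
After op 4 paint(1,3,R):
GGGGG
WGGRG
GGGGG
GGGGG
GRGBG
GGGGG

Answer: GGGGG
WGGRG
GGGGG
GGGGG
GRGBG
GGGGG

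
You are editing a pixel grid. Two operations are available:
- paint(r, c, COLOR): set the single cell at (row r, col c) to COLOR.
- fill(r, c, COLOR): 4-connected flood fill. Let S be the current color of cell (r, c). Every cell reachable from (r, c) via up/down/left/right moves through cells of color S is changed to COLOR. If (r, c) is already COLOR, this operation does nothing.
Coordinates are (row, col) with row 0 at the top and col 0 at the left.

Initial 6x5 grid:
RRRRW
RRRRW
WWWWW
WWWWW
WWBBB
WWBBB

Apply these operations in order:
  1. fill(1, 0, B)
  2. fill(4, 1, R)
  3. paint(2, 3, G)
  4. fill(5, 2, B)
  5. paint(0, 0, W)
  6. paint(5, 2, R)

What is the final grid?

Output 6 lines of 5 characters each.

After op 1 fill(1,0,B) [8 cells changed]:
BBBBW
BBBBW
WWWWW
WWWWW
WWBBB
WWBBB
After op 2 fill(4,1,R) [16 cells changed]:
BBBBR
BBBBR
RRRRR
RRRRR
RRBBB
RRBBB
After op 3 paint(2,3,G):
BBBBR
BBBBR
RRRGR
RRRRR
RRBBB
RRBBB
After op 4 fill(5,2,B) [0 cells changed]:
BBBBR
BBBBR
RRRGR
RRRRR
RRBBB
RRBBB
After op 5 paint(0,0,W):
WBBBR
BBBBR
RRRGR
RRRRR
RRBBB
RRBBB
After op 6 paint(5,2,R):
WBBBR
BBBBR
RRRGR
RRRRR
RRBBB
RRRBB

Answer: WBBBR
BBBBR
RRRGR
RRRRR
RRBBB
RRRBB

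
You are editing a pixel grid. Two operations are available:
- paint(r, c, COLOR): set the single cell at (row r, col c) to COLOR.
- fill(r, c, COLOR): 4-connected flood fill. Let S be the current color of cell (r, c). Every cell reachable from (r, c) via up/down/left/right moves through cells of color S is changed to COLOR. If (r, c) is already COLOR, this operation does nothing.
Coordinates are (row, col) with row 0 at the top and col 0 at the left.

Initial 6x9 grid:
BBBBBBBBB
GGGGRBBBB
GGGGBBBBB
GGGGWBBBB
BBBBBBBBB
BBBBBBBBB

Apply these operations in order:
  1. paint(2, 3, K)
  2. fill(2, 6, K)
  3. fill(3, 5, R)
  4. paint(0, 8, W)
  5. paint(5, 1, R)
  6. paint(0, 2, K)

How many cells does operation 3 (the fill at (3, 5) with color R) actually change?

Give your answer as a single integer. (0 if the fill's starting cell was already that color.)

After op 1 paint(2,3,K):
BBBBBBBBB
GGGGRBBBB
GGGKBBBBB
GGGGWBBBB
BBBBBBBBB
BBBBBBBBB
After op 2 fill(2,6,K) [40 cells changed]:
KKKKKKKKK
GGGGRKKKK
GGGKKKKKK
GGGGWKKKK
KKKKKKKKK
KKKKKKKKK
After op 3 fill(3,5,R) [41 cells changed]:
RRRRRRRRR
GGGGRRRRR
GGGRRRRRR
GGGGWRRRR
RRRRRRRRR
RRRRRRRRR

Answer: 41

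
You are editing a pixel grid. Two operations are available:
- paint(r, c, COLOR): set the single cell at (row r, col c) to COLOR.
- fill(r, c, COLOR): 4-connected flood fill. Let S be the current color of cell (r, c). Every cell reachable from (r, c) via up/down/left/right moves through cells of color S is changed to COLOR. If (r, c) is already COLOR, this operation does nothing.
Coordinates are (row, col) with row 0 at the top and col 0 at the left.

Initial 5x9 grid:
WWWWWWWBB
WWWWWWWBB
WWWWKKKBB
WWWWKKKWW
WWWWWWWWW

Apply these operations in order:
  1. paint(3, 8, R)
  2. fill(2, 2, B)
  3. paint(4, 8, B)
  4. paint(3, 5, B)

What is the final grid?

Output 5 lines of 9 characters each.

Answer: BBBBBBBBB
BBBBBBBBB
BBBBKKKBB
BBBBKBKBR
BBBBBBBBB

Derivation:
After op 1 paint(3,8,R):
WWWWWWWBB
WWWWWWWBB
WWWWKKKBB
WWWWKKKWR
WWWWWWWWW
After op 2 fill(2,2,B) [32 cells changed]:
BBBBBBBBB
BBBBBBBBB
BBBBKKKBB
BBBBKKKBR
BBBBBBBBB
After op 3 paint(4,8,B):
BBBBBBBBB
BBBBBBBBB
BBBBKKKBB
BBBBKKKBR
BBBBBBBBB
After op 4 paint(3,5,B):
BBBBBBBBB
BBBBBBBBB
BBBBKKKBB
BBBBKBKBR
BBBBBBBBB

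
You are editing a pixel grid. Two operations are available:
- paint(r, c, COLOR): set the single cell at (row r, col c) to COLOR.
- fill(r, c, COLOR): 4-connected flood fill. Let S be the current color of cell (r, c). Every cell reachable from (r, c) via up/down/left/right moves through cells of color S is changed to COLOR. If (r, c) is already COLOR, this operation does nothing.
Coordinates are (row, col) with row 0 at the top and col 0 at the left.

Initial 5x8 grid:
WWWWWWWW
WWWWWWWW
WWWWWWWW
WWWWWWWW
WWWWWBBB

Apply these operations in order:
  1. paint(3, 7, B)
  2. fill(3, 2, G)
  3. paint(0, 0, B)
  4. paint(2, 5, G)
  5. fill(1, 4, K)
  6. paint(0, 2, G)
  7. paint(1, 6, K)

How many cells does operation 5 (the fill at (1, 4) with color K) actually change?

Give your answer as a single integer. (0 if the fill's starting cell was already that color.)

Answer: 35

Derivation:
After op 1 paint(3,7,B):
WWWWWWWW
WWWWWWWW
WWWWWWWW
WWWWWWWB
WWWWWBBB
After op 2 fill(3,2,G) [36 cells changed]:
GGGGGGGG
GGGGGGGG
GGGGGGGG
GGGGGGGB
GGGGGBBB
After op 3 paint(0,0,B):
BGGGGGGG
GGGGGGGG
GGGGGGGG
GGGGGGGB
GGGGGBBB
After op 4 paint(2,5,G):
BGGGGGGG
GGGGGGGG
GGGGGGGG
GGGGGGGB
GGGGGBBB
After op 5 fill(1,4,K) [35 cells changed]:
BKKKKKKK
KKKKKKKK
KKKKKKKK
KKKKKKKB
KKKKKBBB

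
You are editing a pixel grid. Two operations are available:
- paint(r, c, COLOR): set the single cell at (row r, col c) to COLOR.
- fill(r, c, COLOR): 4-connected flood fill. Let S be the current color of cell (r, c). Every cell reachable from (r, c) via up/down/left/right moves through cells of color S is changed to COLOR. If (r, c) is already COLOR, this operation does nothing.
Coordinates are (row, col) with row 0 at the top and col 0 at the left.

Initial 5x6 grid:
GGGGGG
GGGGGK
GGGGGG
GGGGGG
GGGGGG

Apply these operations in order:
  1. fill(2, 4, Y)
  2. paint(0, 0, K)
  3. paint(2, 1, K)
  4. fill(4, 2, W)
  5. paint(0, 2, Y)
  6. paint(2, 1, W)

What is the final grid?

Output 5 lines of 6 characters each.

Answer: KWYWWW
WWWWWK
WWWWWW
WWWWWW
WWWWWW

Derivation:
After op 1 fill(2,4,Y) [29 cells changed]:
YYYYYY
YYYYYK
YYYYYY
YYYYYY
YYYYYY
After op 2 paint(0,0,K):
KYYYYY
YYYYYK
YYYYYY
YYYYYY
YYYYYY
After op 3 paint(2,1,K):
KYYYYY
YYYYYK
YKYYYY
YYYYYY
YYYYYY
After op 4 fill(4,2,W) [27 cells changed]:
KWWWWW
WWWWWK
WKWWWW
WWWWWW
WWWWWW
After op 5 paint(0,2,Y):
KWYWWW
WWWWWK
WKWWWW
WWWWWW
WWWWWW
After op 6 paint(2,1,W):
KWYWWW
WWWWWK
WWWWWW
WWWWWW
WWWWWW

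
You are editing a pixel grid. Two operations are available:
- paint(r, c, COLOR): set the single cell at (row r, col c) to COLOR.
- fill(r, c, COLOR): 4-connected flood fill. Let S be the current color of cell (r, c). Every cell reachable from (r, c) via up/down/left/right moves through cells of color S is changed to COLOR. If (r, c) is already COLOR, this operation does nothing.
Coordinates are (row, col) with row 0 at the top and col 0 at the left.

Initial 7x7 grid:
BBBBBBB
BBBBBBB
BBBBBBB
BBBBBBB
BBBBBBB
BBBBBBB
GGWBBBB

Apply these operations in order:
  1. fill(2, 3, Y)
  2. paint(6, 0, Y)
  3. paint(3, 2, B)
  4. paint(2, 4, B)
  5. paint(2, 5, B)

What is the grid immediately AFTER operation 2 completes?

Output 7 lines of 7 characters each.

Answer: YYYYYYY
YYYYYYY
YYYYYYY
YYYYYYY
YYYYYYY
YYYYYYY
YGWYYYY

Derivation:
After op 1 fill(2,3,Y) [46 cells changed]:
YYYYYYY
YYYYYYY
YYYYYYY
YYYYYYY
YYYYYYY
YYYYYYY
GGWYYYY
After op 2 paint(6,0,Y):
YYYYYYY
YYYYYYY
YYYYYYY
YYYYYYY
YYYYYYY
YYYYYYY
YGWYYYY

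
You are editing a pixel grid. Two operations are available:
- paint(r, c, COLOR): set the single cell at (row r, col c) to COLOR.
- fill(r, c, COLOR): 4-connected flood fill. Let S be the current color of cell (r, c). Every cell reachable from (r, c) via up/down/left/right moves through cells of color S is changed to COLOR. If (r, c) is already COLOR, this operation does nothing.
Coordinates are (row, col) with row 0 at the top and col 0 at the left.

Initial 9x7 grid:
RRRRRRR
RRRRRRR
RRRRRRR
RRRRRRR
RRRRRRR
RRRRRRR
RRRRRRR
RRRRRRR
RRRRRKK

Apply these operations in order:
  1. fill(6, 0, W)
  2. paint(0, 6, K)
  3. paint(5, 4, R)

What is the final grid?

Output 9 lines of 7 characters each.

After op 1 fill(6,0,W) [61 cells changed]:
WWWWWWW
WWWWWWW
WWWWWWW
WWWWWWW
WWWWWWW
WWWWWWW
WWWWWWW
WWWWWWW
WWWWWKK
After op 2 paint(0,6,K):
WWWWWWK
WWWWWWW
WWWWWWW
WWWWWWW
WWWWWWW
WWWWWWW
WWWWWWW
WWWWWWW
WWWWWKK
After op 3 paint(5,4,R):
WWWWWWK
WWWWWWW
WWWWWWW
WWWWWWW
WWWWWWW
WWWWRWW
WWWWWWW
WWWWWWW
WWWWWKK

Answer: WWWWWWK
WWWWWWW
WWWWWWW
WWWWWWW
WWWWWWW
WWWWRWW
WWWWWWW
WWWWWWW
WWWWWKK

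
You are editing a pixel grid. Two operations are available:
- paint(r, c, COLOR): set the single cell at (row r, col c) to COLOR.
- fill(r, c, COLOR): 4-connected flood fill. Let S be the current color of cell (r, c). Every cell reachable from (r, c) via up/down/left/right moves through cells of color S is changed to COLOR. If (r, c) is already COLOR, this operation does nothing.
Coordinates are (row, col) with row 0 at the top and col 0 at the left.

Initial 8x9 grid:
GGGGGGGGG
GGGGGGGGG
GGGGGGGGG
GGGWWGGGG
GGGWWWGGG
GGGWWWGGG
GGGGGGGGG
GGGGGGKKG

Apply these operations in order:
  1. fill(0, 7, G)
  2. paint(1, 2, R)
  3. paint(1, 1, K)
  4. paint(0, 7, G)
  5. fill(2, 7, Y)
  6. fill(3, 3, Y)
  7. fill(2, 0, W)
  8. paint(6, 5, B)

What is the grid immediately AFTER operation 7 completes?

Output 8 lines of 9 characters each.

After op 1 fill(0,7,G) [0 cells changed]:
GGGGGGGGG
GGGGGGGGG
GGGGGGGGG
GGGWWGGGG
GGGWWWGGG
GGGWWWGGG
GGGGGGGGG
GGGGGGKKG
After op 2 paint(1,2,R):
GGGGGGGGG
GGRGGGGGG
GGGGGGGGG
GGGWWGGGG
GGGWWWGGG
GGGWWWGGG
GGGGGGGGG
GGGGGGKKG
After op 3 paint(1,1,K):
GGGGGGGGG
GKRGGGGGG
GGGGGGGGG
GGGWWGGGG
GGGWWWGGG
GGGWWWGGG
GGGGGGGGG
GGGGGGKKG
After op 4 paint(0,7,G):
GGGGGGGGG
GKRGGGGGG
GGGGGGGGG
GGGWWGGGG
GGGWWWGGG
GGGWWWGGG
GGGGGGGGG
GGGGGGKKG
After op 5 fill(2,7,Y) [60 cells changed]:
YYYYYYYYY
YKRYYYYYY
YYYYYYYYY
YYYWWYYYY
YYYWWWYYY
YYYWWWYYY
YYYYYYYYY
YYYYYYKKY
After op 6 fill(3,3,Y) [8 cells changed]:
YYYYYYYYY
YKRYYYYYY
YYYYYYYYY
YYYYYYYYY
YYYYYYYYY
YYYYYYYYY
YYYYYYYYY
YYYYYYKKY
After op 7 fill(2,0,W) [68 cells changed]:
WWWWWWWWW
WKRWWWWWW
WWWWWWWWW
WWWWWWWWW
WWWWWWWWW
WWWWWWWWW
WWWWWWWWW
WWWWWWKKW

Answer: WWWWWWWWW
WKRWWWWWW
WWWWWWWWW
WWWWWWWWW
WWWWWWWWW
WWWWWWWWW
WWWWWWWWW
WWWWWWKKW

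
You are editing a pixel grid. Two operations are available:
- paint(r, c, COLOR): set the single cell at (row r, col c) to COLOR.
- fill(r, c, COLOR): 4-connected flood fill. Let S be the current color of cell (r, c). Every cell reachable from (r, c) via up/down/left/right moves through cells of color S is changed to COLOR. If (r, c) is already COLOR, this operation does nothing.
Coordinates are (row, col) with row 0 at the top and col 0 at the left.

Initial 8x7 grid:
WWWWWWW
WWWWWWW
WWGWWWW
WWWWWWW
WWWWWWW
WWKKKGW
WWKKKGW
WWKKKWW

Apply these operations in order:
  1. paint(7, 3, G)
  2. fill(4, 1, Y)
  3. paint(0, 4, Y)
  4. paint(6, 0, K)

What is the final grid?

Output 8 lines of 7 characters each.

Answer: YYYYYYY
YYYYYYY
YYGYYYY
YYYYYYY
YYYYYYY
YYKKKGY
KYKKKGY
YYKGKYY

Derivation:
After op 1 paint(7,3,G):
WWWWWWW
WWWWWWW
WWGWWWW
WWWWWWW
WWWWWWW
WWKKKGW
WWKKKGW
WWKGKWW
After op 2 fill(4,1,Y) [44 cells changed]:
YYYYYYY
YYYYYYY
YYGYYYY
YYYYYYY
YYYYYYY
YYKKKGY
YYKKKGY
YYKGKYY
After op 3 paint(0,4,Y):
YYYYYYY
YYYYYYY
YYGYYYY
YYYYYYY
YYYYYYY
YYKKKGY
YYKKKGY
YYKGKYY
After op 4 paint(6,0,K):
YYYYYYY
YYYYYYY
YYGYYYY
YYYYYYY
YYYYYYY
YYKKKGY
KYKKKGY
YYKGKYY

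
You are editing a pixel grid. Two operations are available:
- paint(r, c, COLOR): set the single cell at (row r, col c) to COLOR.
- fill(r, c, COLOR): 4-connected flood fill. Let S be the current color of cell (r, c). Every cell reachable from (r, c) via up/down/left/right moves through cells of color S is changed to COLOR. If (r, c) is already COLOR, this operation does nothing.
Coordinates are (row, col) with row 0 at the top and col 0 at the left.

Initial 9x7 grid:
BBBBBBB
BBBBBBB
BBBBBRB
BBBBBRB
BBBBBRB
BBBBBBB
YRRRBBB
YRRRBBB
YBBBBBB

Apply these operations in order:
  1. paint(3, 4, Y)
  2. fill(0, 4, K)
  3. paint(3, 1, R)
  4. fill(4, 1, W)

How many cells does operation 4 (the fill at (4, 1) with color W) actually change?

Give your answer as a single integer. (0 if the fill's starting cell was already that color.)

After op 1 paint(3,4,Y):
BBBBBBB
BBBBBBB
BBBBBRB
BBBBYRB
BBBBBRB
BBBBBBB
YRRRBBB
YRRRBBB
YBBBBBB
After op 2 fill(0,4,K) [50 cells changed]:
KKKKKKK
KKKKKKK
KKKKKRK
KKKKYRK
KKKKKRK
KKKKKKK
YRRRKKK
YRRRKKK
YKKKKKK
After op 3 paint(3,1,R):
KKKKKKK
KKKKKKK
KKKKKRK
KRKKYRK
KKKKKRK
KKKKKKK
YRRRKKK
YRRRKKK
YKKKKKK
After op 4 fill(4,1,W) [49 cells changed]:
WWWWWWW
WWWWWWW
WWWWWRW
WRWWYRW
WWWWWRW
WWWWWWW
YRRRWWW
YRRRWWW
YWWWWWW

Answer: 49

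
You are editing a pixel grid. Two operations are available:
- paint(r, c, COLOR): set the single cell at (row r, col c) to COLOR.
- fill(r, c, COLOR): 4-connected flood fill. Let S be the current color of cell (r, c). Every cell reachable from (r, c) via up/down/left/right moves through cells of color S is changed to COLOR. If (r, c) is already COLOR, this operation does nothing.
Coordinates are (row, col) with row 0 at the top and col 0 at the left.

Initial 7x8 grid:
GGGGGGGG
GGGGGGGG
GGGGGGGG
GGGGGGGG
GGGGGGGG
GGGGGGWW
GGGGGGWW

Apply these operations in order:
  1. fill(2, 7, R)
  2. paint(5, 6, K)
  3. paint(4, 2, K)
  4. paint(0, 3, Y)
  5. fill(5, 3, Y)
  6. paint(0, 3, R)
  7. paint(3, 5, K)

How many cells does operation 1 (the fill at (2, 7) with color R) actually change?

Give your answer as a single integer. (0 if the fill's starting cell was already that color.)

Answer: 52

Derivation:
After op 1 fill(2,7,R) [52 cells changed]:
RRRRRRRR
RRRRRRRR
RRRRRRRR
RRRRRRRR
RRRRRRRR
RRRRRRWW
RRRRRRWW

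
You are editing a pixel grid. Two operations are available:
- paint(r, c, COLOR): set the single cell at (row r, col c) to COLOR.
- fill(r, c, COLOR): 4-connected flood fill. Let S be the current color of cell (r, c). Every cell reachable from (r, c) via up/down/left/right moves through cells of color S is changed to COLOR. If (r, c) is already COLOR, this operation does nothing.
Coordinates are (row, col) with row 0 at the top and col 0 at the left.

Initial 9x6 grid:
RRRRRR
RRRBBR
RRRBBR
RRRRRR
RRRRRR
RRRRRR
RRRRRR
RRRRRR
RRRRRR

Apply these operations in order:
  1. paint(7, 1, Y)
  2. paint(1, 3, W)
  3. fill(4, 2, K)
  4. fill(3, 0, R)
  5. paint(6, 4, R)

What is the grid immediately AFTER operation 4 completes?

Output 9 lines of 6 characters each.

After op 1 paint(7,1,Y):
RRRRRR
RRRBBR
RRRBBR
RRRRRR
RRRRRR
RRRRRR
RRRRRR
RYRRRR
RRRRRR
After op 2 paint(1,3,W):
RRRRRR
RRRWBR
RRRBBR
RRRRRR
RRRRRR
RRRRRR
RRRRRR
RYRRRR
RRRRRR
After op 3 fill(4,2,K) [49 cells changed]:
KKKKKK
KKKWBK
KKKBBK
KKKKKK
KKKKKK
KKKKKK
KKKKKK
KYKKKK
KKKKKK
After op 4 fill(3,0,R) [49 cells changed]:
RRRRRR
RRRWBR
RRRBBR
RRRRRR
RRRRRR
RRRRRR
RRRRRR
RYRRRR
RRRRRR

Answer: RRRRRR
RRRWBR
RRRBBR
RRRRRR
RRRRRR
RRRRRR
RRRRRR
RYRRRR
RRRRRR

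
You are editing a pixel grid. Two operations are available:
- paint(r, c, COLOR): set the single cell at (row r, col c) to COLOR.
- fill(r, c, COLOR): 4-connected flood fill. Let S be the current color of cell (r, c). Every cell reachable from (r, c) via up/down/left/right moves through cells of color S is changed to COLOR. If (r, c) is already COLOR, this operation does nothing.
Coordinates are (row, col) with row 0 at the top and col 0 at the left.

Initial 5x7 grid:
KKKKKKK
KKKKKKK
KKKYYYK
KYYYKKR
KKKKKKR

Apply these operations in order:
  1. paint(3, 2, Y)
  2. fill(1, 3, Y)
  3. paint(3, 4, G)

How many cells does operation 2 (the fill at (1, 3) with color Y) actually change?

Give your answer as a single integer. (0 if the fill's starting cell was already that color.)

After op 1 paint(3,2,Y):
KKKKKKK
KKKKKKK
KKKYYYK
KYYYKKR
KKKKKKR
After op 2 fill(1,3,Y) [27 cells changed]:
YYYYYYY
YYYYYYY
YYYYYYY
YYYYYYR
YYYYYYR

Answer: 27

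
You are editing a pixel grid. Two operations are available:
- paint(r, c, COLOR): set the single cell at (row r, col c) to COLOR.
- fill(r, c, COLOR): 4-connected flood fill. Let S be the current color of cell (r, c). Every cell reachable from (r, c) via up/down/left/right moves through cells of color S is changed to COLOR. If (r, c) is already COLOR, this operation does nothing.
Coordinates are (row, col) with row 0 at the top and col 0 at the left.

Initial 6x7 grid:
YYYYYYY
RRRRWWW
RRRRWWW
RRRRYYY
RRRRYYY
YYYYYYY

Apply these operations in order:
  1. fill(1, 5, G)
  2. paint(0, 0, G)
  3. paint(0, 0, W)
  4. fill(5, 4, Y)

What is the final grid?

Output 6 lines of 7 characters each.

After op 1 fill(1,5,G) [6 cells changed]:
YYYYYYY
RRRRGGG
RRRRGGG
RRRRYYY
RRRRYYY
YYYYYYY
After op 2 paint(0,0,G):
GYYYYYY
RRRRGGG
RRRRGGG
RRRRYYY
RRRRYYY
YYYYYYY
After op 3 paint(0,0,W):
WYYYYYY
RRRRGGG
RRRRGGG
RRRRYYY
RRRRYYY
YYYYYYY
After op 4 fill(5,4,Y) [0 cells changed]:
WYYYYYY
RRRRGGG
RRRRGGG
RRRRYYY
RRRRYYY
YYYYYYY

Answer: WYYYYYY
RRRRGGG
RRRRGGG
RRRRYYY
RRRRYYY
YYYYYYY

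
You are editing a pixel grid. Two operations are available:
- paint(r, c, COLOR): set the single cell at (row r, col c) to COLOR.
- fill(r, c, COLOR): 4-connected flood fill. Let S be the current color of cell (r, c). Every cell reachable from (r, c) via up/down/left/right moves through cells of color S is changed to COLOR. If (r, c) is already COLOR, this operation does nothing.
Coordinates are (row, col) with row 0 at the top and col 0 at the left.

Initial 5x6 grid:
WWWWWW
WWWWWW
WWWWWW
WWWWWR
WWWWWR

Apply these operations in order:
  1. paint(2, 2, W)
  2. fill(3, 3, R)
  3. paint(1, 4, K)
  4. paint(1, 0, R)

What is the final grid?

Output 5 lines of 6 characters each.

After op 1 paint(2,2,W):
WWWWWW
WWWWWW
WWWWWW
WWWWWR
WWWWWR
After op 2 fill(3,3,R) [28 cells changed]:
RRRRRR
RRRRRR
RRRRRR
RRRRRR
RRRRRR
After op 3 paint(1,4,K):
RRRRRR
RRRRKR
RRRRRR
RRRRRR
RRRRRR
After op 4 paint(1,0,R):
RRRRRR
RRRRKR
RRRRRR
RRRRRR
RRRRRR

Answer: RRRRRR
RRRRKR
RRRRRR
RRRRRR
RRRRRR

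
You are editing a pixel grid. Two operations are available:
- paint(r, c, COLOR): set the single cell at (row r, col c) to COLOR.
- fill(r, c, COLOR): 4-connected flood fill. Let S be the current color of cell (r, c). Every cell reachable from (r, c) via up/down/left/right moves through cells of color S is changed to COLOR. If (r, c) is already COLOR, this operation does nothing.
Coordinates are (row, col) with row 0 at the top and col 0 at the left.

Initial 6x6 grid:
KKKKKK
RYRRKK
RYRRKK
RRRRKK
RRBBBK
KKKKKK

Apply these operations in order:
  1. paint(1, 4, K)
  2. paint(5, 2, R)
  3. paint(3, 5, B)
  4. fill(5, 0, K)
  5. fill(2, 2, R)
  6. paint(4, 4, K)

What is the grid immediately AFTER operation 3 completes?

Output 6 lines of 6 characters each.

Answer: KKKKKK
RYRRKK
RYRRKK
RRRRKB
RRBBBK
KKRKKK

Derivation:
After op 1 paint(1,4,K):
KKKKKK
RYRRKK
RYRRKK
RRRRKK
RRBBBK
KKKKKK
After op 2 paint(5,2,R):
KKKKKK
RYRRKK
RYRRKK
RRRRKK
RRBBBK
KKRKKK
After op 3 paint(3,5,B):
KKKKKK
RYRRKK
RYRRKK
RRRRKB
RRBBBK
KKRKKK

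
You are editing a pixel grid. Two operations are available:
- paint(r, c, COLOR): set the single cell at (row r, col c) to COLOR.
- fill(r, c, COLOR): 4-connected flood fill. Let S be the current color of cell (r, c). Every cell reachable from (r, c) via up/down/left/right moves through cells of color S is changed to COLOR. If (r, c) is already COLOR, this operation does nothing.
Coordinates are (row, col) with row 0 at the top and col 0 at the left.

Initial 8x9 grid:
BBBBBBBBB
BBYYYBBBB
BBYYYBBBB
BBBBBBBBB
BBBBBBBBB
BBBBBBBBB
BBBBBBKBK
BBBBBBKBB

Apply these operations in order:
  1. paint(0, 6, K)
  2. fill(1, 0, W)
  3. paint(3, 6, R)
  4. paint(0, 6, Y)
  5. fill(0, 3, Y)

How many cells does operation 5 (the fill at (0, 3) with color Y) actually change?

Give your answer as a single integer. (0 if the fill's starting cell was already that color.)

Answer: 61

Derivation:
After op 1 paint(0,6,K):
BBBBBBKBB
BBYYYBBBB
BBYYYBBBB
BBBBBBBBB
BBBBBBBBB
BBBBBBBBB
BBBBBBKBK
BBBBBBKBB
After op 2 fill(1,0,W) [62 cells changed]:
WWWWWWKWW
WWYYYWWWW
WWYYYWWWW
WWWWWWWWW
WWWWWWWWW
WWWWWWWWW
WWWWWWKWK
WWWWWWKWW
After op 3 paint(3,6,R):
WWWWWWKWW
WWYYYWWWW
WWYYYWWWW
WWWWWWRWW
WWWWWWWWW
WWWWWWWWW
WWWWWWKWK
WWWWWWKWW
After op 4 paint(0,6,Y):
WWWWWWYWW
WWYYYWWWW
WWYYYWWWW
WWWWWWRWW
WWWWWWWWW
WWWWWWWWW
WWWWWWKWK
WWWWWWKWW
After op 5 fill(0,3,Y) [61 cells changed]:
YYYYYYYYY
YYYYYYYYY
YYYYYYYYY
YYYYYYRYY
YYYYYYYYY
YYYYYYYYY
YYYYYYKYK
YYYYYYKYY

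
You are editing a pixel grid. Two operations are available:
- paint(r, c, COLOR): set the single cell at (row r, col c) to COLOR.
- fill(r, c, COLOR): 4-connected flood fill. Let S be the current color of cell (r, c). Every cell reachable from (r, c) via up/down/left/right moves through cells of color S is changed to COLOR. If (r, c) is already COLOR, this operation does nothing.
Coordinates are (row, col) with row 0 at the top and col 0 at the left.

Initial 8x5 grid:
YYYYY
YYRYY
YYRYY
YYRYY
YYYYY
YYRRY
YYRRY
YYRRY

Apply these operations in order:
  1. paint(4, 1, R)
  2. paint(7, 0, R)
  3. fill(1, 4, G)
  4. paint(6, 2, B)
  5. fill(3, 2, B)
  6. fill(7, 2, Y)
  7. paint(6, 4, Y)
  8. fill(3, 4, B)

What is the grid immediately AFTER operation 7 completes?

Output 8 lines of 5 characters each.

After op 1 paint(4,1,R):
YYYYY
YYRYY
YYRYY
YYRYY
YRYYY
YYRRY
YYRRY
YYRRY
After op 2 paint(7,0,R):
YYYYY
YYRYY
YYRYY
YYRYY
YRYYY
YYRRY
YYRRY
RYRRY
After op 3 fill(1,4,G) [29 cells changed]:
GGGGG
GGRGG
GGRGG
GGRGG
GRGGG
GGRRG
GGRRG
RGRRG
After op 4 paint(6,2,B):
GGGGG
GGRGG
GGRGG
GGRGG
GRGGG
GGRRG
GGBRG
RGRRG
After op 5 fill(3,2,B) [3 cells changed]:
GGGGG
GGBGG
GGBGG
GGBGG
GRGGG
GGRRG
GGBRG
RGRRG
After op 6 fill(7,2,Y) [5 cells changed]:
GGGGG
GGBGG
GGBGG
GGBGG
GRGGG
GGYYG
GGBYG
RGYYG
After op 7 paint(6,4,Y):
GGGGG
GGBGG
GGBGG
GGBGG
GRGGG
GGYYG
GGBYY
RGYYG

Answer: GGGGG
GGBGG
GGBGG
GGBGG
GRGGG
GGYYG
GGBYY
RGYYG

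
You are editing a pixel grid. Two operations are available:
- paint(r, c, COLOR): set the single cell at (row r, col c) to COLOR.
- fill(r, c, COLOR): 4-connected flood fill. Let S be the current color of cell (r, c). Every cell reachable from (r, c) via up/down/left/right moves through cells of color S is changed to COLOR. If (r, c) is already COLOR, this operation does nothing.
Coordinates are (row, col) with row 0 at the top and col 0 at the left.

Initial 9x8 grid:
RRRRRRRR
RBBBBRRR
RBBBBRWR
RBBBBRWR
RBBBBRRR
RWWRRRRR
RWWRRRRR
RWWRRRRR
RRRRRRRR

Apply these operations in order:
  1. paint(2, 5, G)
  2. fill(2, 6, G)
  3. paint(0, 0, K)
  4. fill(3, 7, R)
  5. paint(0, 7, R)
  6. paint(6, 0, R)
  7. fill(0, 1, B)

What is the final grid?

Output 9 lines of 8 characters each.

After op 1 paint(2,5,G):
RRRRRRRR
RBBBBRRR
RBBBBGWR
RBBBBRWR
RBBBBRRR
RWWRRRRR
RWWRRRRR
RWWRRRRR
RRRRRRRR
After op 2 fill(2,6,G) [2 cells changed]:
RRRRRRRR
RBBBBRRR
RBBBBGGR
RBBBBRGR
RBBBBRRR
RWWRRRRR
RWWRRRRR
RWWRRRRR
RRRRRRRR
After op 3 paint(0,0,K):
KRRRRRRR
RBBBBRRR
RBBBBGGR
RBBBBRGR
RBBBBRRR
RWWRRRRR
RWWRRRRR
RWWRRRRR
RRRRRRRR
After op 4 fill(3,7,R) [0 cells changed]:
KRRRRRRR
RBBBBRRR
RBBBBGGR
RBBBBRGR
RBBBBRRR
RWWRRRRR
RWWRRRRR
RWWRRRRR
RRRRRRRR
After op 5 paint(0,7,R):
KRRRRRRR
RBBBBRRR
RBBBBGGR
RBBBBRGR
RBBBBRRR
RWWRRRRR
RWWRRRRR
RWWRRRRR
RRRRRRRR
After op 6 paint(6,0,R):
KRRRRRRR
RBBBBRRR
RBBBBGGR
RBBBBRGR
RBBBBRRR
RWWRRRRR
RWWRRRRR
RWWRRRRR
RRRRRRRR
After op 7 fill(0,1,B) [46 cells changed]:
KBBBBBBB
BBBBBBBB
BBBBBGGB
BBBBBBGB
BBBBBBBB
BWWBBBBB
BWWBBBBB
BWWBBBBB
BBBBBBBB

Answer: KBBBBBBB
BBBBBBBB
BBBBBGGB
BBBBBBGB
BBBBBBBB
BWWBBBBB
BWWBBBBB
BWWBBBBB
BBBBBBBB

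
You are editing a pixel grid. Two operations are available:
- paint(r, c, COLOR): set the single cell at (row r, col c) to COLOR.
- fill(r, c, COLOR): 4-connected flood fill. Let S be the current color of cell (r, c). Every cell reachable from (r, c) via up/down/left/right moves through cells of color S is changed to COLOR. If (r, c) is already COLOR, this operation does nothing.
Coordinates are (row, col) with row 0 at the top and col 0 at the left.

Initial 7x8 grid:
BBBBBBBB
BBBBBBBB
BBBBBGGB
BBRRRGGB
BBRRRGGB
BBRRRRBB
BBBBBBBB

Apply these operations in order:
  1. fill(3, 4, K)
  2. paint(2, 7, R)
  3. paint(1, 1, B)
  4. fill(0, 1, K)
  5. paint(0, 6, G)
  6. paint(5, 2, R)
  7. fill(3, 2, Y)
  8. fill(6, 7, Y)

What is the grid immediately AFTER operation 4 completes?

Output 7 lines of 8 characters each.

Answer: KKKKKKKK
KKKKKKKK
KKKKKGGR
KKKKKGGK
KKKKKGGK
KKKKKKKK
KKKKKKKK

Derivation:
After op 1 fill(3,4,K) [10 cells changed]:
BBBBBBBB
BBBBBBBB
BBBBBGGB
BBKKKGGB
BBKKKGGB
BBKKKKBB
BBBBBBBB
After op 2 paint(2,7,R):
BBBBBBBB
BBBBBBBB
BBBBBGGR
BBKKKGGB
BBKKKGGB
BBKKKKBB
BBBBBBBB
After op 3 paint(1,1,B):
BBBBBBBB
BBBBBBBB
BBBBBGGR
BBKKKGGB
BBKKKGGB
BBKKKKBB
BBBBBBBB
After op 4 fill(0,1,K) [39 cells changed]:
KKKKKKKK
KKKKKKKK
KKKKKGGR
KKKKKGGK
KKKKKGGK
KKKKKKKK
KKKKKKKK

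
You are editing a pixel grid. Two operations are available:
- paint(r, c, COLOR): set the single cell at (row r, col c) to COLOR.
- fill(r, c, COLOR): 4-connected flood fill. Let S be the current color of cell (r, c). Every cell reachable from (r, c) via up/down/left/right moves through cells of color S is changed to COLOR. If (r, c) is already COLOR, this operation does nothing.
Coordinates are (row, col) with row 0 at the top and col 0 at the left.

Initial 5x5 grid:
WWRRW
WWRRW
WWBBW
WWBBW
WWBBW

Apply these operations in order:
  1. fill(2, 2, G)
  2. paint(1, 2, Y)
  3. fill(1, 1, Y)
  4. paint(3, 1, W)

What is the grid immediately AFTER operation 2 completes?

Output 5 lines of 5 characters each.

Answer: WWRRW
WWYRW
WWGGW
WWGGW
WWGGW

Derivation:
After op 1 fill(2,2,G) [6 cells changed]:
WWRRW
WWRRW
WWGGW
WWGGW
WWGGW
After op 2 paint(1,2,Y):
WWRRW
WWYRW
WWGGW
WWGGW
WWGGW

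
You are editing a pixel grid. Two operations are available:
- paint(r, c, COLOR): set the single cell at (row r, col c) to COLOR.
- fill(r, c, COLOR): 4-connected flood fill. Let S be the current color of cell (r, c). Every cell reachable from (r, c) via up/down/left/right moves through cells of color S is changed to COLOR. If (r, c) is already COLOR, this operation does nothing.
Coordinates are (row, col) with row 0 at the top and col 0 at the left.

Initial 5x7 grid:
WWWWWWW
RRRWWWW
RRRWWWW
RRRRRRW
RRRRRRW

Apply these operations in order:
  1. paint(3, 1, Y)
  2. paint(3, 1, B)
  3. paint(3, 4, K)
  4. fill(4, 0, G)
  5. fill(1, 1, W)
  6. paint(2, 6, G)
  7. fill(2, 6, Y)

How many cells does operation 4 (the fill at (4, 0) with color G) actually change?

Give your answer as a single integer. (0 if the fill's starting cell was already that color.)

After op 1 paint(3,1,Y):
WWWWWWW
RRRWWWW
RRRWWWW
RYRRRRW
RRRRRRW
After op 2 paint(3,1,B):
WWWWWWW
RRRWWWW
RRRWWWW
RBRRRRW
RRRRRRW
After op 3 paint(3,4,K):
WWWWWWW
RRRWWWW
RRRWWWW
RBRRKRW
RRRRRRW
After op 4 fill(4,0,G) [16 cells changed]:
WWWWWWW
GGGWWWW
GGGWWWW
GBGGKGW
GGGGGGW

Answer: 16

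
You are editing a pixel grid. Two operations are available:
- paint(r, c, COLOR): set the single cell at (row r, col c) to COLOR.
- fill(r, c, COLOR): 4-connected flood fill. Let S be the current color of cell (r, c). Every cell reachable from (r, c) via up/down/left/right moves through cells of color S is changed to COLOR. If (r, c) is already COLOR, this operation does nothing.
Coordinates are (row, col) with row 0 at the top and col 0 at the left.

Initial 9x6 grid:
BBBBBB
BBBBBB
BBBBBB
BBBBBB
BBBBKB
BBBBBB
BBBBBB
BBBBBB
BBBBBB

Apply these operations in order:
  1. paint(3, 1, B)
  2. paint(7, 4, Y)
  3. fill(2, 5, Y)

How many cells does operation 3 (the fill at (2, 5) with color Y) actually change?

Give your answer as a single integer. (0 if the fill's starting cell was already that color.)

Answer: 52

Derivation:
After op 1 paint(3,1,B):
BBBBBB
BBBBBB
BBBBBB
BBBBBB
BBBBKB
BBBBBB
BBBBBB
BBBBBB
BBBBBB
After op 2 paint(7,4,Y):
BBBBBB
BBBBBB
BBBBBB
BBBBBB
BBBBKB
BBBBBB
BBBBBB
BBBBYB
BBBBBB
After op 3 fill(2,5,Y) [52 cells changed]:
YYYYYY
YYYYYY
YYYYYY
YYYYYY
YYYYKY
YYYYYY
YYYYYY
YYYYYY
YYYYYY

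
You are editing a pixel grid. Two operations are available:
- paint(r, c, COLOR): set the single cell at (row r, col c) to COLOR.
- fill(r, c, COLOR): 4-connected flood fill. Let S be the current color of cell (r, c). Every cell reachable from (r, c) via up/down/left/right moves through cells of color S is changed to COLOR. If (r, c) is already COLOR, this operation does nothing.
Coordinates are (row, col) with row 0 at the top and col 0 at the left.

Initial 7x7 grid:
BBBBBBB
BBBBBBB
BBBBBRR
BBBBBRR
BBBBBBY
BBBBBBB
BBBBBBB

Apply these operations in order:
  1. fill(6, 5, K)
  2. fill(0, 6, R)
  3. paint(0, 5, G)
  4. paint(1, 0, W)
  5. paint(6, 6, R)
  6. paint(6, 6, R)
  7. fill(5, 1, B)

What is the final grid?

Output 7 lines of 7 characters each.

Answer: BBBBBGB
WBBBBBB
BBBBBBB
BBBBBBB
BBBBBBY
BBBBBBB
BBBBBBB

Derivation:
After op 1 fill(6,5,K) [44 cells changed]:
KKKKKKK
KKKKKKK
KKKKKRR
KKKKKRR
KKKKKKY
KKKKKKK
KKKKKKK
After op 2 fill(0,6,R) [44 cells changed]:
RRRRRRR
RRRRRRR
RRRRRRR
RRRRRRR
RRRRRRY
RRRRRRR
RRRRRRR
After op 3 paint(0,5,G):
RRRRRGR
RRRRRRR
RRRRRRR
RRRRRRR
RRRRRRY
RRRRRRR
RRRRRRR
After op 4 paint(1,0,W):
RRRRRGR
WRRRRRR
RRRRRRR
RRRRRRR
RRRRRRY
RRRRRRR
RRRRRRR
After op 5 paint(6,6,R):
RRRRRGR
WRRRRRR
RRRRRRR
RRRRRRR
RRRRRRY
RRRRRRR
RRRRRRR
After op 6 paint(6,6,R):
RRRRRGR
WRRRRRR
RRRRRRR
RRRRRRR
RRRRRRY
RRRRRRR
RRRRRRR
After op 7 fill(5,1,B) [46 cells changed]:
BBBBBGB
WBBBBBB
BBBBBBB
BBBBBBB
BBBBBBY
BBBBBBB
BBBBBBB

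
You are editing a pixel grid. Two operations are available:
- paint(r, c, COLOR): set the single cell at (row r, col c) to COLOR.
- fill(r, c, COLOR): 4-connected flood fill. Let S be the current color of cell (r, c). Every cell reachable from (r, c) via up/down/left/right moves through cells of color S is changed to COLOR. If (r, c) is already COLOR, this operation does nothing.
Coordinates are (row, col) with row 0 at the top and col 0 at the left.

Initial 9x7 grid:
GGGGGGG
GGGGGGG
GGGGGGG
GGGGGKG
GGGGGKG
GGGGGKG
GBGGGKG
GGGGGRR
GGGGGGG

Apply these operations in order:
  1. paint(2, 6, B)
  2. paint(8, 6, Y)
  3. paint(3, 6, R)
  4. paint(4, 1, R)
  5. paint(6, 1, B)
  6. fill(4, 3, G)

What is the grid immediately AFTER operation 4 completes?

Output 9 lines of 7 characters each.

Answer: GGGGGGG
GGGGGGG
GGGGGGB
GGGGGKR
GRGGGKG
GGGGGKG
GBGGGKG
GGGGGRR
GGGGGGY

Derivation:
After op 1 paint(2,6,B):
GGGGGGG
GGGGGGG
GGGGGGB
GGGGGKG
GGGGGKG
GGGGGKG
GBGGGKG
GGGGGRR
GGGGGGG
After op 2 paint(8,6,Y):
GGGGGGG
GGGGGGG
GGGGGGB
GGGGGKG
GGGGGKG
GGGGGKG
GBGGGKG
GGGGGRR
GGGGGGY
After op 3 paint(3,6,R):
GGGGGGG
GGGGGGG
GGGGGGB
GGGGGKR
GGGGGKG
GGGGGKG
GBGGGKG
GGGGGRR
GGGGGGY
After op 4 paint(4,1,R):
GGGGGGG
GGGGGGG
GGGGGGB
GGGGGKR
GRGGGKG
GGGGGKG
GBGGGKG
GGGGGRR
GGGGGGY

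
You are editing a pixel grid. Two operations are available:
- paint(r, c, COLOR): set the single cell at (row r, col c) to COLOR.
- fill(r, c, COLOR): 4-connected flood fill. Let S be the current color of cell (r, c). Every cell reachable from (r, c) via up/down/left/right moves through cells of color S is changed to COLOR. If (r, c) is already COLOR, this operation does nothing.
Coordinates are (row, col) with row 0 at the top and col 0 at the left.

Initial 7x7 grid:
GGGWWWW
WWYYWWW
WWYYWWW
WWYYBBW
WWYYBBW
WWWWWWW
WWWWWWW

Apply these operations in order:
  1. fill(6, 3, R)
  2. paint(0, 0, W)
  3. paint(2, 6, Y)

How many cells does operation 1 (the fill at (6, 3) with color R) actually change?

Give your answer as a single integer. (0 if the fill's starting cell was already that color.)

After op 1 fill(6,3,R) [34 cells changed]:
GGGRRRR
RRYYRRR
RRYYRRR
RRYYBBR
RRYYBBR
RRRRRRR
RRRRRRR

Answer: 34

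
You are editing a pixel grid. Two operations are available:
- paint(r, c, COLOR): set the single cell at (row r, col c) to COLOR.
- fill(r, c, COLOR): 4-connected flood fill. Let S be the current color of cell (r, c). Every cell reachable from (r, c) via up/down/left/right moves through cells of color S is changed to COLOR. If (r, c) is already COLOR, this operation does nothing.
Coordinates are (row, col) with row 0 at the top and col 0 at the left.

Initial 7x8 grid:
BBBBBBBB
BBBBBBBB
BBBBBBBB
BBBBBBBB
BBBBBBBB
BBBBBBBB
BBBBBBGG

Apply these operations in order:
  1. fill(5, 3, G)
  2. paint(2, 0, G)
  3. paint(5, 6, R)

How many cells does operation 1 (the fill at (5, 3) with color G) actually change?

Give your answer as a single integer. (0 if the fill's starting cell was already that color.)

After op 1 fill(5,3,G) [54 cells changed]:
GGGGGGGG
GGGGGGGG
GGGGGGGG
GGGGGGGG
GGGGGGGG
GGGGGGGG
GGGGGGGG

Answer: 54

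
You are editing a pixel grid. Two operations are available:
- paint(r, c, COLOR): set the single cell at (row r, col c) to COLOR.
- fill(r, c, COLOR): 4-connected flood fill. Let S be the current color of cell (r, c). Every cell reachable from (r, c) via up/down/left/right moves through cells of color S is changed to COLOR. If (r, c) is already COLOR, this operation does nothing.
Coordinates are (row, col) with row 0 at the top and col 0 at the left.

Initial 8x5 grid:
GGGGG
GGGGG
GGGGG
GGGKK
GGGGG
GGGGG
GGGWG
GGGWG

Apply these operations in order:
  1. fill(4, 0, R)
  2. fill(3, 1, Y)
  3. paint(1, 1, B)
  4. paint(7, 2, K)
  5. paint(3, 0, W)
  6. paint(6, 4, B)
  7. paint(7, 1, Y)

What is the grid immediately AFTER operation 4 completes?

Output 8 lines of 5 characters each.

Answer: YYYYY
YBYYY
YYYYY
YYYKK
YYYYY
YYYYY
YYYWY
YYKWY

Derivation:
After op 1 fill(4,0,R) [36 cells changed]:
RRRRR
RRRRR
RRRRR
RRRKK
RRRRR
RRRRR
RRRWR
RRRWR
After op 2 fill(3,1,Y) [36 cells changed]:
YYYYY
YYYYY
YYYYY
YYYKK
YYYYY
YYYYY
YYYWY
YYYWY
After op 3 paint(1,1,B):
YYYYY
YBYYY
YYYYY
YYYKK
YYYYY
YYYYY
YYYWY
YYYWY
After op 4 paint(7,2,K):
YYYYY
YBYYY
YYYYY
YYYKK
YYYYY
YYYYY
YYYWY
YYKWY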